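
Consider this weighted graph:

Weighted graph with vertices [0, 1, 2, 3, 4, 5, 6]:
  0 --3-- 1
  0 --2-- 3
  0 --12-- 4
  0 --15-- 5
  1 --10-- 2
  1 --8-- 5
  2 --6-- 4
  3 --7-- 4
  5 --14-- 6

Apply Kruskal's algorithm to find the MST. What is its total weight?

Applying Kruskal's algorithm (sort edges by weight, add if no cycle):
  Add (0,3) w=2
  Add (0,1) w=3
  Add (2,4) w=6
  Add (3,4) w=7
  Add (1,5) w=8
  Skip (1,2) w=10 (creates cycle)
  Skip (0,4) w=12 (creates cycle)
  Add (5,6) w=14
  Skip (0,5) w=15 (creates cycle)
MST weight = 40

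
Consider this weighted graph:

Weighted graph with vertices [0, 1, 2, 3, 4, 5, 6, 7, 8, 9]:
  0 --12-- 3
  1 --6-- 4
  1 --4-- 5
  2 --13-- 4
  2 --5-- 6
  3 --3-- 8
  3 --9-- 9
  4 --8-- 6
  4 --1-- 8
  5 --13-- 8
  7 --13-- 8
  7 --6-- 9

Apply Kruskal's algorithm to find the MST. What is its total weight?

Applying Kruskal's algorithm (sort edges by weight, add if no cycle):
  Add (4,8) w=1
  Add (3,8) w=3
  Add (1,5) w=4
  Add (2,6) w=5
  Add (1,4) w=6
  Add (7,9) w=6
  Add (4,6) w=8
  Add (3,9) w=9
  Add (0,3) w=12
  Skip (2,4) w=13 (creates cycle)
  Skip (5,8) w=13 (creates cycle)
  Skip (7,8) w=13 (creates cycle)
MST weight = 54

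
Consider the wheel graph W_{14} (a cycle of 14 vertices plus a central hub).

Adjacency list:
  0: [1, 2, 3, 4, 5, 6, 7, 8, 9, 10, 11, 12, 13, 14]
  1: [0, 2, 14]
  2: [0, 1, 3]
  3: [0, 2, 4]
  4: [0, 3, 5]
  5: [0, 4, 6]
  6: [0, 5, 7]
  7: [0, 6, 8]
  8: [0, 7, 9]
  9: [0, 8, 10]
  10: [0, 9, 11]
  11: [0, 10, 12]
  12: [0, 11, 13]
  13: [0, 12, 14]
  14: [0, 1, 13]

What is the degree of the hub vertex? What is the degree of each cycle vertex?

The hub connects to all 14 cycle vertices, so deg(hub) = 14.
Each cycle vertex connects to 2 neighbors on the cycle plus the hub, so deg(cycle vertex) = 3.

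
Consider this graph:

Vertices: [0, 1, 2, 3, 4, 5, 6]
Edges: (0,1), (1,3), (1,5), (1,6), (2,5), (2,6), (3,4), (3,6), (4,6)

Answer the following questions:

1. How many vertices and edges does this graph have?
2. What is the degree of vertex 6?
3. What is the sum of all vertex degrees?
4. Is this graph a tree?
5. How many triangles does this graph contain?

Count: 7 vertices, 9 edges.
Vertex 6 has neighbors [1, 2, 3, 4], degree = 4.
Handshaking lemma: 2 * 9 = 18.
A tree on 7 vertices has 6 edges. This graph has 9 edges (3 extra). Not a tree.
Number of triangles = 2.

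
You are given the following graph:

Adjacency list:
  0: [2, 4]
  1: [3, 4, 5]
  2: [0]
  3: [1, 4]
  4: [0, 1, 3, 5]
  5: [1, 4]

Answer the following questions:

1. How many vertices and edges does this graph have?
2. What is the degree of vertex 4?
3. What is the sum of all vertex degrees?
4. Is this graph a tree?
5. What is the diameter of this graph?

Count: 6 vertices, 7 edges.
Vertex 4 has neighbors [0, 1, 3, 5], degree = 4.
Handshaking lemma: 2 * 7 = 14.
A tree on 6 vertices has 5 edges. This graph has 7 edges (2 extra). Not a tree.
Diameter (longest shortest path) = 3.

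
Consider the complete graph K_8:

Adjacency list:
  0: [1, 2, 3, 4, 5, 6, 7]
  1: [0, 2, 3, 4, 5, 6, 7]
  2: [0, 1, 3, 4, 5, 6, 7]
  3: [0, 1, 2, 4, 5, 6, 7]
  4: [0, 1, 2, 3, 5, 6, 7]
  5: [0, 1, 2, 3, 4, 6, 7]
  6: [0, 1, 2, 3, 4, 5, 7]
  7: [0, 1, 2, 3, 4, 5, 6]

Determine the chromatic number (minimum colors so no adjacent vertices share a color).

In K_8, every vertex is adjacent to every other vertex.
Each vertex needs a unique color.
Chromatic number = 8.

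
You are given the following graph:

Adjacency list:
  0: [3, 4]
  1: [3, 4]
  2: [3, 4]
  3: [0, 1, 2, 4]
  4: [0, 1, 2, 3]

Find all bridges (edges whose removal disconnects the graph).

No bridges found. The graph is 2-edge-connected (no single edge removal disconnects it).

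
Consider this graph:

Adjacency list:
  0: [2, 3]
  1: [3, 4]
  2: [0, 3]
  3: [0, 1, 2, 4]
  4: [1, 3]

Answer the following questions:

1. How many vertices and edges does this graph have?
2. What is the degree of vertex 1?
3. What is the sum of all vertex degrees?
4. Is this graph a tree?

Count: 5 vertices, 6 edges.
Vertex 1 has neighbors [3, 4], degree = 2.
Handshaking lemma: 2 * 6 = 12.
A tree on 5 vertices has 4 edges. This graph has 6 edges (2 extra). Not a tree.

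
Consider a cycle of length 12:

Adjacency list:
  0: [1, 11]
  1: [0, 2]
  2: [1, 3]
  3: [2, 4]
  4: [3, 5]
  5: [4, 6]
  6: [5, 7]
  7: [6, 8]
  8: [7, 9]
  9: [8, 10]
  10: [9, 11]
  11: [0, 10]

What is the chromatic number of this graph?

This is an even cycle (C_12). Even cycles are bipartite.
Chromatic number = 2.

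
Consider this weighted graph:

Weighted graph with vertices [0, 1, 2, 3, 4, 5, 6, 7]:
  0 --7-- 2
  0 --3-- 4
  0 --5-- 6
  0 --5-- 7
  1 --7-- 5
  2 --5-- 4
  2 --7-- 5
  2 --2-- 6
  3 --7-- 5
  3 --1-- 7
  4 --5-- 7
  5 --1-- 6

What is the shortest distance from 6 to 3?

Using Dijkstra's algorithm from vertex 6:
Shortest path: 6 -> 5 -> 3
Total weight: 1 + 7 = 8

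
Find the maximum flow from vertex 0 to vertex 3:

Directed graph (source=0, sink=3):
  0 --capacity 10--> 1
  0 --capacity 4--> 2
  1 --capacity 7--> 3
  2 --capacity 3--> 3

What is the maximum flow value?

Computing max flow:
  Flow on (0->1): 7/10
  Flow on (0->2): 3/4
  Flow on (1->3): 7/7
  Flow on (2->3): 3/3
Maximum flow = 10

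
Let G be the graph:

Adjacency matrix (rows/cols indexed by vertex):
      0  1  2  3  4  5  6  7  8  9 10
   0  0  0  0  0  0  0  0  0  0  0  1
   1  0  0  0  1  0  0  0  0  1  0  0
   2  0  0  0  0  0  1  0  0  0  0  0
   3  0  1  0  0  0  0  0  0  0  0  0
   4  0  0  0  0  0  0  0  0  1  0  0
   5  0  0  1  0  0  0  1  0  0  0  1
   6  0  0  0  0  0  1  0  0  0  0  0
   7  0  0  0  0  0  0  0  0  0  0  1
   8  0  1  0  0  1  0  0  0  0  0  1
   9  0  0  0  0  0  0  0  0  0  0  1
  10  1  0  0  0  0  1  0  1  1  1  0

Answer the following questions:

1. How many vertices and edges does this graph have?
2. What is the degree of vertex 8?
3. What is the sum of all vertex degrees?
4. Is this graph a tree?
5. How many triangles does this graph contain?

Count: 11 vertices, 10 edges.
Vertex 8 has neighbors [1, 4, 10], degree = 3.
Handshaking lemma: 2 * 10 = 20.
A graph is a tree iff it is connected and has exactly n-1 edges. This graph is connected (all 11 vertices in one component) and has 11-1 = 10 edges. It is a tree.
Number of triangles = 0.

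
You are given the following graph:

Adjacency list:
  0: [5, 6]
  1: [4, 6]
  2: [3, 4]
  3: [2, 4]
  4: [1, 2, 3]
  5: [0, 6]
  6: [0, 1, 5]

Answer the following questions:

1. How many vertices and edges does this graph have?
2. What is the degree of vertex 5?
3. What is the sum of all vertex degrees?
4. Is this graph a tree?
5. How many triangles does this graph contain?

Count: 7 vertices, 8 edges.
Vertex 5 has neighbors [0, 6], degree = 2.
Handshaking lemma: 2 * 8 = 16.
A tree on 7 vertices has 6 edges. This graph has 8 edges (2 extra). Not a tree.
Number of triangles = 2.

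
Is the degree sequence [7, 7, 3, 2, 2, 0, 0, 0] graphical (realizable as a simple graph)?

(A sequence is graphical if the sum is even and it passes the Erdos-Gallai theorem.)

Sum of degrees = 21. Sum is odd, so the sequence is NOT graphical.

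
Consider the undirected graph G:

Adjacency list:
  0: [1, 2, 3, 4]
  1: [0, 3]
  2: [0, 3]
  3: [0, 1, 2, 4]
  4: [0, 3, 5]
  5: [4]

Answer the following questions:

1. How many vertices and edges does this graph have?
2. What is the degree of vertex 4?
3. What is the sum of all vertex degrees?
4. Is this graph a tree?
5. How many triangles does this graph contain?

Count: 6 vertices, 8 edges.
Vertex 4 has neighbors [0, 3, 5], degree = 3.
Handshaking lemma: 2 * 8 = 16.
A tree on 6 vertices has 5 edges. This graph has 8 edges (3 extra). Not a tree.
Number of triangles = 3.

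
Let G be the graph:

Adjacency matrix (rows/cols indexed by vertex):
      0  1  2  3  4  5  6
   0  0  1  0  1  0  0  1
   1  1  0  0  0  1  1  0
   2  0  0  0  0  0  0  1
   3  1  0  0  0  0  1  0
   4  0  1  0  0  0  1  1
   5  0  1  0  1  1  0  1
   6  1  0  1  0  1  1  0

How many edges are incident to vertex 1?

Vertex 1 has neighbors [0, 4, 5], so deg(1) = 3.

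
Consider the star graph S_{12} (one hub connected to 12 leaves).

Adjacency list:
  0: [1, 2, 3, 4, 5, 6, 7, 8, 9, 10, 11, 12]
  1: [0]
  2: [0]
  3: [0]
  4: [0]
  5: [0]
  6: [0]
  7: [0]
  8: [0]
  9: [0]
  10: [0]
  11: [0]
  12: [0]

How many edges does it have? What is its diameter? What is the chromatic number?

Star graph S_{12}: the hub connects to all 12 leaves.
Edges = 12.
Diameter = 2 (any leaf to hub is 1, leaf to leaf through hub is 2).
Star graphs are bipartite (hub vs leaves), so chromatic number = 2.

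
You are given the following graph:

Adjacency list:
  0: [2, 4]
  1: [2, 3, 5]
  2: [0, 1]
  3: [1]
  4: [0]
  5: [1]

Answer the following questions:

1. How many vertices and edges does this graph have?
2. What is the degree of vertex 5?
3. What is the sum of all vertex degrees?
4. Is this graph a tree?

Count: 6 vertices, 5 edges.
Vertex 5 has neighbors [1], degree = 1.
Handshaking lemma: 2 * 5 = 10.
A graph is a tree iff it is connected and has exactly n-1 edges. This graph is connected (all 6 vertices in one component) and has 6-1 = 5 edges. It is a tree.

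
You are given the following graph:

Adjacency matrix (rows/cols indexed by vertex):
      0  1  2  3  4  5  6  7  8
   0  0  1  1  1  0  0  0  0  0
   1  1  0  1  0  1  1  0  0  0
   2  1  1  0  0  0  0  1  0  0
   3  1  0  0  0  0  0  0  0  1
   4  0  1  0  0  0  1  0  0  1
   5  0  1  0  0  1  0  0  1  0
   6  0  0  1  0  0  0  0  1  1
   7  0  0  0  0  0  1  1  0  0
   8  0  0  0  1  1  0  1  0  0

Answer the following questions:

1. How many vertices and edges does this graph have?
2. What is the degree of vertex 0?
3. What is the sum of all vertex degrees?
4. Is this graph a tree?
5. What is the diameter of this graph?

Count: 9 vertices, 13 edges.
Vertex 0 has neighbors [1, 2, 3], degree = 3.
Handshaking lemma: 2 * 13 = 26.
A tree on 9 vertices has 8 edges. This graph has 13 edges (5 extra). Not a tree.
Diameter (longest shortest path) = 3.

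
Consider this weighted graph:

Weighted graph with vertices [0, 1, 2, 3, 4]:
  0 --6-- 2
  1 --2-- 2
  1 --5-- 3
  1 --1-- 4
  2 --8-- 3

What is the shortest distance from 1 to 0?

Using Dijkstra's algorithm from vertex 1:
Shortest path: 1 -> 2 -> 0
Total weight: 2 + 6 = 8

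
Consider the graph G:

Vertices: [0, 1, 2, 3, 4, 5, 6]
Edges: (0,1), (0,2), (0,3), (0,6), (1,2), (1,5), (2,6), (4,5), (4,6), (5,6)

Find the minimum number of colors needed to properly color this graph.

The graph has a maximum clique of size 3 (lower bound on chromatic number).
A valid 3-coloring: {0: 0, 1: 1, 2: 2, 3: 1, 4: 2, 5: 0, 6: 1}.
Chromatic number = 3.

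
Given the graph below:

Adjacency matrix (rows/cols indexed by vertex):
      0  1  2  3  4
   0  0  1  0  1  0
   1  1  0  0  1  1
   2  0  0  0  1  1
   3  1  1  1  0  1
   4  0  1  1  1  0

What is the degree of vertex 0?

Vertex 0 has neighbors [1, 3], so deg(0) = 2.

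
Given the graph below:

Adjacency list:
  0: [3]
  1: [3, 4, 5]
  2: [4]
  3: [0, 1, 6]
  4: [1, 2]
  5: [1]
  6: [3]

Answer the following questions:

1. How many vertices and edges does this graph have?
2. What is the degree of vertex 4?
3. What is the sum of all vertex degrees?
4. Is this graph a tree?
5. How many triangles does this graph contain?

Count: 7 vertices, 6 edges.
Vertex 4 has neighbors [1, 2], degree = 2.
Handshaking lemma: 2 * 6 = 12.
A graph is a tree iff it is connected and has exactly n-1 edges. This graph is connected (all 7 vertices in one component) and has 7-1 = 6 edges. It is a tree.
Number of triangles = 0.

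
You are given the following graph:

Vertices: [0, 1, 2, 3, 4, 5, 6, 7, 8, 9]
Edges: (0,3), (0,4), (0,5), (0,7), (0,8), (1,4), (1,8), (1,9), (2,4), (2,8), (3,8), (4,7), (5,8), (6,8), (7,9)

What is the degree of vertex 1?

Vertex 1 has neighbors [4, 8, 9], so deg(1) = 3.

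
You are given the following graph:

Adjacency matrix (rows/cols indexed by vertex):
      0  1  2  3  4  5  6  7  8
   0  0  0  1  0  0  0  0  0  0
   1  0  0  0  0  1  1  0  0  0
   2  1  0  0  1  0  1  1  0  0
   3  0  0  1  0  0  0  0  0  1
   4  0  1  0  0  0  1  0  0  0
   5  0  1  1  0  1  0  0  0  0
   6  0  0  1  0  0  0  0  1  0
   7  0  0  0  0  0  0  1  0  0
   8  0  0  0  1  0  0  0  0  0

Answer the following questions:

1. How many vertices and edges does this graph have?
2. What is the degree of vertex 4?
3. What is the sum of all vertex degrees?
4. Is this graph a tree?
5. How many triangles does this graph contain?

Count: 9 vertices, 9 edges.
Vertex 4 has neighbors [1, 5], degree = 2.
Handshaking lemma: 2 * 9 = 18.
A tree on 9 vertices has 8 edges. This graph has 9 edges (1 extra). Not a tree.
Number of triangles = 1.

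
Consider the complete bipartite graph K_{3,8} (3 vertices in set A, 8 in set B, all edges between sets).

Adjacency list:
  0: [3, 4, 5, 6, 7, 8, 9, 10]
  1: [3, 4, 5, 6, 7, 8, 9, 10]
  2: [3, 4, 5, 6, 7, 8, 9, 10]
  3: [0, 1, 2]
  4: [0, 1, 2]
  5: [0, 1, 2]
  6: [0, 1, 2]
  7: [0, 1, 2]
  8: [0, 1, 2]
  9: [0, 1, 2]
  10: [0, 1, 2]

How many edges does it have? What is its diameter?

K_{3,8} has 3 * 8 = 24 edges.
Any vertex reaches any opposite-side vertex in 1 step; same-side vertices reach in 2 steps via any opposite-side vertex.
Diameter = 2.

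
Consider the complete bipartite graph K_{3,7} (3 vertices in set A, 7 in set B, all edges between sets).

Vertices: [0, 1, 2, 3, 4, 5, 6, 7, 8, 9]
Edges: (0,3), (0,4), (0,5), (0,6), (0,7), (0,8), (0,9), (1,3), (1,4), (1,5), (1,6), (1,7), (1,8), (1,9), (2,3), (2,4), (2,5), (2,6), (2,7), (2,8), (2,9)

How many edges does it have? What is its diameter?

K_{3,7} has 3 * 7 = 21 edges.
Any vertex reaches any opposite-side vertex in 1 step; same-side vertices reach in 2 steps via any opposite-side vertex.
Diameter = 2.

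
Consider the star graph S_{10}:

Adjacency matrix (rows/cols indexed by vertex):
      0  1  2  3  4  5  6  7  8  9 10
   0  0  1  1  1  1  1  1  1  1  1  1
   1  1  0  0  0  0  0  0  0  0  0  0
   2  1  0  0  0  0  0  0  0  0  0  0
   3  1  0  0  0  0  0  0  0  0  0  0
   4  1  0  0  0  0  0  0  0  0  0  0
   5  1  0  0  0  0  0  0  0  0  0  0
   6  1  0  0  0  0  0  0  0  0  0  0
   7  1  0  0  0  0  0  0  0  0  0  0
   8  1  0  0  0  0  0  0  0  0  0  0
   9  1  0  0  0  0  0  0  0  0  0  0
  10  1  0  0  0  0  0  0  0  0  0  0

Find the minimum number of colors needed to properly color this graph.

S_{10} has one hub adjacent to 10 leaves; leaves are pairwise non-adjacent.
Color the hub 0 and every leaf 1.
Chromatic number = 2.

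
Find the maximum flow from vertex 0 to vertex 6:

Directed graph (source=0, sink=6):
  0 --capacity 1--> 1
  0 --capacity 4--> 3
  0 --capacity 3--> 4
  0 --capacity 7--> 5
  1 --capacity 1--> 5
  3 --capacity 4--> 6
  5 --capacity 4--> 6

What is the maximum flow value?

Computing max flow:
  Flow on (0->3): 4/4
  Flow on (0->5): 4/7
  Flow on (3->6): 4/4
  Flow on (5->6): 4/4
Maximum flow = 8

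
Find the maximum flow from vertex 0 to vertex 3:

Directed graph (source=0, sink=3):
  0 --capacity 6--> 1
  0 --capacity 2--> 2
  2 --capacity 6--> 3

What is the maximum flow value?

Computing max flow:
  Flow on (0->2): 2/2
  Flow on (2->3): 2/6
Maximum flow = 2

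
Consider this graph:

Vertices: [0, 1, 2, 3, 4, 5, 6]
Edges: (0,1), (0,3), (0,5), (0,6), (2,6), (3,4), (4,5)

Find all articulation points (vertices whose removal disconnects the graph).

An articulation point is a vertex whose removal disconnects the graph.
Articulation points: [0, 6]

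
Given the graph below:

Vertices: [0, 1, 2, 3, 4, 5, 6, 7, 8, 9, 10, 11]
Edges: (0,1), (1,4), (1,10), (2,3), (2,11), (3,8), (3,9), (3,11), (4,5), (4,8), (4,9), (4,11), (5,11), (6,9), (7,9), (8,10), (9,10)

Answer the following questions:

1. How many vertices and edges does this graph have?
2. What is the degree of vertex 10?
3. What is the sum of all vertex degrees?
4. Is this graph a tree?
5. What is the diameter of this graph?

Count: 12 vertices, 17 edges.
Vertex 10 has neighbors [1, 8, 9], degree = 3.
Handshaking lemma: 2 * 17 = 34.
A tree on 12 vertices has 11 edges. This graph has 17 edges (6 extra). Not a tree.
Diameter (longest shortest path) = 4.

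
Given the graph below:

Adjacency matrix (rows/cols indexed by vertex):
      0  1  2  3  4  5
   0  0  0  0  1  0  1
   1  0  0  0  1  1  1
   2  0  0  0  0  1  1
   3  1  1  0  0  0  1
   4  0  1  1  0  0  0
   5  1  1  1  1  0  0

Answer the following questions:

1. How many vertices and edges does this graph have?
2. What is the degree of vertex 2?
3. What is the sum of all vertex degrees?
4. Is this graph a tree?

Count: 6 vertices, 8 edges.
Vertex 2 has neighbors [4, 5], degree = 2.
Handshaking lemma: 2 * 8 = 16.
A tree on 6 vertices has 5 edges. This graph has 8 edges (3 extra). Not a tree.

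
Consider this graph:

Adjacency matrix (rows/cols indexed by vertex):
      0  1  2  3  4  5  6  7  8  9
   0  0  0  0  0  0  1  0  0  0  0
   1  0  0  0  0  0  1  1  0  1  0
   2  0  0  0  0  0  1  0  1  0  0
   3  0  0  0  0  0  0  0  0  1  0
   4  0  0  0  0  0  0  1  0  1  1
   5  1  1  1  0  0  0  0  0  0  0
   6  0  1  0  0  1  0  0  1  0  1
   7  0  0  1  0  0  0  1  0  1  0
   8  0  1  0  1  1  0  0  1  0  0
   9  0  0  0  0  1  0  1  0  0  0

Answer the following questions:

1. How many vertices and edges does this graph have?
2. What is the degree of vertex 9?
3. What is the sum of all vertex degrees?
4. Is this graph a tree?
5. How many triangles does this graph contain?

Count: 10 vertices, 13 edges.
Vertex 9 has neighbors [4, 6], degree = 2.
Handshaking lemma: 2 * 13 = 26.
A tree on 10 vertices has 9 edges. This graph has 13 edges (4 extra). Not a tree.
Number of triangles = 1.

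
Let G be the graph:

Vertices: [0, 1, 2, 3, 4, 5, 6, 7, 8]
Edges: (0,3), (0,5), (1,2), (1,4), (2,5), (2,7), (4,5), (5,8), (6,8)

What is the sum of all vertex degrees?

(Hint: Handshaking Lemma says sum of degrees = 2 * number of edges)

Count edges: 9 edges.
By Handshaking Lemma: sum of degrees = 2 * 9 = 18.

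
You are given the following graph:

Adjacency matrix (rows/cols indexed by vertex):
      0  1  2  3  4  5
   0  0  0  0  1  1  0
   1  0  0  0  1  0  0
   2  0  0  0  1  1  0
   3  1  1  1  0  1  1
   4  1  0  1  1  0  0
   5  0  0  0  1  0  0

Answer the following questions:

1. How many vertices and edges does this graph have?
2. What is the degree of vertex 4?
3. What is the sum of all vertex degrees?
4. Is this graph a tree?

Count: 6 vertices, 7 edges.
Vertex 4 has neighbors [0, 2, 3], degree = 3.
Handshaking lemma: 2 * 7 = 14.
A tree on 6 vertices has 5 edges. This graph has 7 edges (2 extra). Not a tree.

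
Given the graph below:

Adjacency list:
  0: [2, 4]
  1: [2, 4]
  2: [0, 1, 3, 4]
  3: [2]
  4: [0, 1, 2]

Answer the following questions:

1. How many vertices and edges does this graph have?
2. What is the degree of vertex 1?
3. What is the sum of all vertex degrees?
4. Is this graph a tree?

Count: 5 vertices, 6 edges.
Vertex 1 has neighbors [2, 4], degree = 2.
Handshaking lemma: 2 * 6 = 12.
A tree on 5 vertices has 4 edges. This graph has 6 edges (2 extra). Not a tree.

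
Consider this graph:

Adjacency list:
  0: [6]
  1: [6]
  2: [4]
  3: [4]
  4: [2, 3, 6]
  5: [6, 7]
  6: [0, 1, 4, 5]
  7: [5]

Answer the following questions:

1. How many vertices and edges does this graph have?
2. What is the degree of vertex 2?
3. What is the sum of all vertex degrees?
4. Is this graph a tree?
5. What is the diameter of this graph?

Count: 8 vertices, 7 edges.
Vertex 2 has neighbors [4], degree = 1.
Handshaking lemma: 2 * 7 = 14.
A graph is a tree iff it is connected and has exactly n-1 edges. This graph is connected (all 8 vertices in one component) and has 8-1 = 7 edges. It is a tree.
Diameter (longest shortest path) = 4.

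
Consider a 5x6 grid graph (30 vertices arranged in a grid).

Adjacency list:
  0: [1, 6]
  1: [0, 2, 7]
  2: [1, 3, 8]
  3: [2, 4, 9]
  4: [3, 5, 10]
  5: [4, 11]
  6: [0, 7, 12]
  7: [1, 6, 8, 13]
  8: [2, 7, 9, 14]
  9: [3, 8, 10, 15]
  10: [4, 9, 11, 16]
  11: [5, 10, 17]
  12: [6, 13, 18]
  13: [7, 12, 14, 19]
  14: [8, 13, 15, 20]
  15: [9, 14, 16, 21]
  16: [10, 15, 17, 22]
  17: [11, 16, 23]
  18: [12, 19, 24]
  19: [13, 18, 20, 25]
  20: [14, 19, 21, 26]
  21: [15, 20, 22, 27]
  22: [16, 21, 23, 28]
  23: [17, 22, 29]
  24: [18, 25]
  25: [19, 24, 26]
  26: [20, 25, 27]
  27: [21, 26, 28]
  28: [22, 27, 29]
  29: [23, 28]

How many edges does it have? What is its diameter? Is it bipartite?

A 5x6 grid has 24 vertical edges and 25 horizontal edges.
Total edges = 24 + 25 = 49.
Diameter = (5-1) + (6-1) = 9 (corner to opposite corner).
Grid graphs are bipartite (checkerboard coloring).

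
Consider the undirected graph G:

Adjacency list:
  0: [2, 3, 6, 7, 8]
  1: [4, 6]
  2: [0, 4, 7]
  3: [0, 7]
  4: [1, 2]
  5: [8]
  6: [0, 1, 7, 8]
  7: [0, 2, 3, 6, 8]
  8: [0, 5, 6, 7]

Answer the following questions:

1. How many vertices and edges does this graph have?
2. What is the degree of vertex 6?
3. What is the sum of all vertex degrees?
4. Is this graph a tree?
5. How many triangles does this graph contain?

Count: 9 vertices, 14 edges.
Vertex 6 has neighbors [0, 1, 7, 8], degree = 4.
Handshaking lemma: 2 * 14 = 28.
A tree on 9 vertices has 8 edges. This graph has 14 edges (6 extra). Not a tree.
Number of triangles = 6.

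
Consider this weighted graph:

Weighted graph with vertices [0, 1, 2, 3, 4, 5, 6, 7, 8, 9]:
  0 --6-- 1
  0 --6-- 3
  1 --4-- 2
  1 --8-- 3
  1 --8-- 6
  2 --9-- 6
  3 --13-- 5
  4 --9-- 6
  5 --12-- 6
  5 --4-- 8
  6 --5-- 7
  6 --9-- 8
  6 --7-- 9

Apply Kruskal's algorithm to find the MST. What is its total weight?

Applying Kruskal's algorithm (sort edges by weight, add if no cycle):
  Add (1,2) w=4
  Add (5,8) w=4
  Add (6,7) w=5
  Add (0,1) w=6
  Add (0,3) w=6
  Add (6,9) w=7
  Add (1,6) w=8
  Skip (1,3) w=8 (creates cycle)
  Skip (2,6) w=9 (creates cycle)
  Add (4,6) w=9
  Add (6,8) w=9
  Skip (5,6) w=12 (creates cycle)
  Skip (3,5) w=13 (creates cycle)
MST weight = 58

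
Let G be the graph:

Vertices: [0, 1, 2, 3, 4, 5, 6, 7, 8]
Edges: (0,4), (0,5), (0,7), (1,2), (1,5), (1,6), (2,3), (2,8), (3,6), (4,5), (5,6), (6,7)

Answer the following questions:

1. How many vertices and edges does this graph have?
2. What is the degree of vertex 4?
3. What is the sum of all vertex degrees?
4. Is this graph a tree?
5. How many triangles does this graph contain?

Count: 9 vertices, 12 edges.
Vertex 4 has neighbors [0, 5], degree = 2.
Handshaking lemma: 2 * 12 = 24.
A tree on 9 vertices has 8 edges. This graph has 12 edges (4 extra). Not a tree.
Number of triangles = 2.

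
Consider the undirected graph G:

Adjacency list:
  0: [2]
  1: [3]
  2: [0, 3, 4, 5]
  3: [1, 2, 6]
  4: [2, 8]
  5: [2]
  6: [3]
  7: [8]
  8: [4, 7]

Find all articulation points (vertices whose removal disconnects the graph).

An articulation point is a vertex whose removal disconnects the graph.
Articulation points: [2, 3, 4, 8]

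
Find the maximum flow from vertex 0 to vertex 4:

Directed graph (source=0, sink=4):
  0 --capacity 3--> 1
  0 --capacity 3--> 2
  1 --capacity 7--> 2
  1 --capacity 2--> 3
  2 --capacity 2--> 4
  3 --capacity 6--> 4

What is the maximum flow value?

Computing max flow:
  Flow on (0->1): 2/3
  Flow on (0->2): 2/3
  Flow on (1->3): 2/2
  Flow on (2->4): 2/2
  Flow on (3->4): 2/6
Maximum flow = 4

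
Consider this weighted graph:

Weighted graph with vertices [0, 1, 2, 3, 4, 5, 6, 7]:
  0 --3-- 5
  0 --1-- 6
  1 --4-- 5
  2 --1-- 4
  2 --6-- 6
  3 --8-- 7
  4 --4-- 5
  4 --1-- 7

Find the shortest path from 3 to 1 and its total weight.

Using Dijkstra's algorithm from vertex 3:
Shortest path: 3 -> 7 -> 4 -> 5 -> 1
Total weight: 8 + 1 + 4 + 4 = 17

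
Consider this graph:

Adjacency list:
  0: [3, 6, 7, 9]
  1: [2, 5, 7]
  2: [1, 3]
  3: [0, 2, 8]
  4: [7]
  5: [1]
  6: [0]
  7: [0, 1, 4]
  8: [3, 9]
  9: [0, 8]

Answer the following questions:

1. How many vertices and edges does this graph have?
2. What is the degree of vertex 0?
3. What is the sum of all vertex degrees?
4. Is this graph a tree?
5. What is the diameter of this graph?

Count: 10 vertices, 11 edges.
Vertex 0 has neighbors [3, 6, 7, 9], degree = 4.
Handshaking lemma: 2 * 11 = 22.
A tree on 10 vertices has 9 edges. This graph has 11 edges (2 extra). Not a tree.
Diameter (longest shortest path) = 4.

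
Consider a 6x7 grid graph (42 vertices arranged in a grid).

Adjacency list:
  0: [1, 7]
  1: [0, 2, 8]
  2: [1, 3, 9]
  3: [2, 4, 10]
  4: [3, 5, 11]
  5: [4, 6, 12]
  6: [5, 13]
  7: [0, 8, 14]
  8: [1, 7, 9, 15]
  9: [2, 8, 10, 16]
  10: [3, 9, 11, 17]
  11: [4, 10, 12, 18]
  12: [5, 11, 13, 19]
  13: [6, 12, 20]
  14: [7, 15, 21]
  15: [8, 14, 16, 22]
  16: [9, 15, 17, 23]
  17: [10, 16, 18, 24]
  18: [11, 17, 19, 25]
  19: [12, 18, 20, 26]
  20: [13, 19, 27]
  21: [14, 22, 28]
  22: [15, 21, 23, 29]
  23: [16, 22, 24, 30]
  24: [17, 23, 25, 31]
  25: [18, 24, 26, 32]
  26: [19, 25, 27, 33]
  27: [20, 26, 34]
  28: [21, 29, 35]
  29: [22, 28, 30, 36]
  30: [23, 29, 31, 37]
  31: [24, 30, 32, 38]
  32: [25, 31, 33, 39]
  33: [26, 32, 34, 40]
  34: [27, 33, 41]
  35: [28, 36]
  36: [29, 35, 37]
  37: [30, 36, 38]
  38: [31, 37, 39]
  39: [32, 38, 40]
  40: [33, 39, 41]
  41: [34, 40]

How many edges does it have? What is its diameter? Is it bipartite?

A 6x7 grid has 35 vertical edges and 36 horizontal edges.
Total edges = 35 + 36 = 71.
Diameter = (6-1) + (7-1) = 11 (corner to opposite corner).
Grid graphs are bipartite (checkerboard coloring).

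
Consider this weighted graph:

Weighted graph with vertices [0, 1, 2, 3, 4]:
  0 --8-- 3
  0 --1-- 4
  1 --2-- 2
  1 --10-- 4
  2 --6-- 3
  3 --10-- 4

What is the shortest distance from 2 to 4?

Using Dijkstra's algorithm from vertex 2:
Shortest path: 2 -> 1 -> 4
Total weight: 2 + 10 = 12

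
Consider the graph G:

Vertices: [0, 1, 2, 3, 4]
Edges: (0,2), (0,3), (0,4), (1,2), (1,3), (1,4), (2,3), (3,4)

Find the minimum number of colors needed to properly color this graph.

The graph has a maximum clique of size 3 (lower bound on chromatic number).
A valid 3-coloring: {0: 1, 1: 1, 2: 2, 3: 0, 4: 2}.
Chromatic number = 3.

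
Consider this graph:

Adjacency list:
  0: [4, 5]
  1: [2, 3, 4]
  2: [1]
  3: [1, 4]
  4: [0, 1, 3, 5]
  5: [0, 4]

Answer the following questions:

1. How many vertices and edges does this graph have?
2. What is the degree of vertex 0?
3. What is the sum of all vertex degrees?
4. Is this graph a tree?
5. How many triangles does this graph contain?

Count: 6 vertices, 7 edges.
Vertex 0 has neighbors [4, 5], degree = 2.
Handshaking lemma: 2 * 7 = 14.
A tree on 6 vertices has 5 edges. This graph has 7 edges (2 extra). Not a tree.
Number of triangles = 2.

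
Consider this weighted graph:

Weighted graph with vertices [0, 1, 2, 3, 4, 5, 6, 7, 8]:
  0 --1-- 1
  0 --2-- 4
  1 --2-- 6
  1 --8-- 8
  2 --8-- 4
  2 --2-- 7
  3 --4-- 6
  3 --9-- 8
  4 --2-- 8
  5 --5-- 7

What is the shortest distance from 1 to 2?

Using Dijkstra's algorithm from vertex 1:
Shortest path: 1 -> 0 -> 4 -> 2
Total weight: 1 + 2 + 8 = 11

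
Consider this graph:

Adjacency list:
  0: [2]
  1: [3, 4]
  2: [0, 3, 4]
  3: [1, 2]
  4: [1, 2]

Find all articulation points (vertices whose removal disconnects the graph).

An articulation point is a vertex whose removal disconnects the graph.
Articulation points: [2]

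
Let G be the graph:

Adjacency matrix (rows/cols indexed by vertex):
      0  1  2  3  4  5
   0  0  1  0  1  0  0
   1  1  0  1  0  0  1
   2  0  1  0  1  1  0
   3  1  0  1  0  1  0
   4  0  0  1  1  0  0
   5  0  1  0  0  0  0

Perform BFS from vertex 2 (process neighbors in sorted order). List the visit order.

BFS from vertex 2 (neighbors processed in ascending order):
Visit order: 2, 1, 3, 4, 0, 5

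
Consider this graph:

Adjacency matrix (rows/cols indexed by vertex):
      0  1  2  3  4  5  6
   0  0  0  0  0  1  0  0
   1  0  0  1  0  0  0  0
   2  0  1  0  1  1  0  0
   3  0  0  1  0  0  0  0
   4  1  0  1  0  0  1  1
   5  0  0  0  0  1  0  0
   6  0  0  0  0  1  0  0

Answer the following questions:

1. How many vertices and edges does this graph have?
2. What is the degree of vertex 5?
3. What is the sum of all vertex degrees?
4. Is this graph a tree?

Count: 7 vertices, 6 edges.
Vertex 5 has neighbors [4], degree = 1.
Handshaking lemma: 2 * 6 = 12.
A graph is a tree iff it is connected and has exactly n-1 edges. This graph is connected (all 7 vertices in one component) and has 7-1 = 6 edges. It is a tree.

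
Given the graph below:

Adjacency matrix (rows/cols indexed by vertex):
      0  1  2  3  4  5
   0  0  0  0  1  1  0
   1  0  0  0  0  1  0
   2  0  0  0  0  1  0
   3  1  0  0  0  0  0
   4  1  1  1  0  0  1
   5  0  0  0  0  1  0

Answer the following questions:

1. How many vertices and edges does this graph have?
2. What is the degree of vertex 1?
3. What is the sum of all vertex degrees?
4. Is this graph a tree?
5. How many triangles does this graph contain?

Count: 6 vertices, 5 edges.
Vertex 1 has neighbors [4], degree = 1.
Handshaking lemma: 2 * 5 = 10.
A graph is a tree iff it is connected and has exactly n-1 edges. This graph is connected (all 6 vertices in one component) and has 6-1 = 5 edges. It is a tree.
Number of triangles = 0.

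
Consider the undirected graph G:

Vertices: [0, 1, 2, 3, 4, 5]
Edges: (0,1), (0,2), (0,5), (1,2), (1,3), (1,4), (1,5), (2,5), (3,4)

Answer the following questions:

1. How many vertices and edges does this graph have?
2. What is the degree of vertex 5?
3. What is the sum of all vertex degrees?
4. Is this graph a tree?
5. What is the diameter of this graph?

Count: 6 vertices, 9 edges.
Vertex 5 has neighbors [0, 1, 2], degree = 3.
Handshaking lemma: 2 * 9 = 18.
A tree on 6 vertices has 5 edges. This graph has 9 edges (4 extra). Not a tree.
Diameter (longest shortest path) = 2.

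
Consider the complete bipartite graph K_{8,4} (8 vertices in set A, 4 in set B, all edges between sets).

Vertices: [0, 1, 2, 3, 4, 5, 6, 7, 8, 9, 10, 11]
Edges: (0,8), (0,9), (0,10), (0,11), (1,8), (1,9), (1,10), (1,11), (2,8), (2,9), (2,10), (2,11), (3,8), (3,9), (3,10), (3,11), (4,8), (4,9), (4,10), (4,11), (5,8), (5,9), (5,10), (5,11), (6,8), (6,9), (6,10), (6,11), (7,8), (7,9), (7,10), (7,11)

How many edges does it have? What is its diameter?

K_{8,4} has 8 * 4 = 32 edges.
Any vertex reaches any opposite-side vertex in 1 step; same-side vertices reach in 2 steps via any opposite-side vertex.
Diameter = 2.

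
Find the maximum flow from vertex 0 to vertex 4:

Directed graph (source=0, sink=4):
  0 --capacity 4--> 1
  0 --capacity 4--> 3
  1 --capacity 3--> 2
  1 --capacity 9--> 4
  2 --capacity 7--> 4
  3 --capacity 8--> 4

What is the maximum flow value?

Computing max flow:
  Flow on (0->1): 4/4
  Flow on (0->3): 4/4
  Flow on (1->4): 4/9
  Flow on (3->4): 4/8
Maximum flow = 8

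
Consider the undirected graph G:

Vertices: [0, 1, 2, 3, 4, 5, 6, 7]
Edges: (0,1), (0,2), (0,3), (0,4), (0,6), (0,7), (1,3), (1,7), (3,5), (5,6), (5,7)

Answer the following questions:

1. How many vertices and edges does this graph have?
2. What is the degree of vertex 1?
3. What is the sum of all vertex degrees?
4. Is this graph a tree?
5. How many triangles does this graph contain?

Count: 8 vertices, 11 edges.
Vertex 1 has neighbors [0, 3, 7], degree = 3.
Handshaking lemma: 2 * 11 = 22.
A tree on 8 vertices has 7 edges. This graph has 11 edges (4 extra). Not a tree.
Number of triangles = 2.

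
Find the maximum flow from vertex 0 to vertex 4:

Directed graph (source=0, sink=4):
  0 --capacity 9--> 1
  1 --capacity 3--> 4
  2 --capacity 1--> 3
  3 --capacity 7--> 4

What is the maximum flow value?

Computing max flow:
  Flow on (0->1): 3/9
  Flow on (1->4): 3/3
Maximum flow = 3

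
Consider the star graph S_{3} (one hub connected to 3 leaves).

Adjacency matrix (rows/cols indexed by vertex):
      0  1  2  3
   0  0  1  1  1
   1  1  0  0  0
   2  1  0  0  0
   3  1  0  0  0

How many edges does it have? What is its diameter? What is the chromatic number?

Star graph S_{3}: the hub connects to all 3 leaves.
Edges = 3.
Diameter = 2 (any leaf to hub is 1, leaf to leaf through hub is 2).
Star graphs are bipartite (hub vs leaves), so chromatic number = 2.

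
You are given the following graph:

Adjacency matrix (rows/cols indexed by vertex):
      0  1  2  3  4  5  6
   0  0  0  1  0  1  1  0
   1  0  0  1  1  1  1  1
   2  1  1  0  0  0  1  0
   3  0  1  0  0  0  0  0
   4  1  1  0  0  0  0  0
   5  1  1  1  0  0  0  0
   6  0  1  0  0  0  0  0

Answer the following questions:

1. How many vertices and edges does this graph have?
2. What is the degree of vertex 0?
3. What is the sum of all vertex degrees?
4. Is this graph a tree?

Count: 7 vertices, 9 edges.
Vertex 0 has neighbors [2, 4, 5], degree = 3.
Handshaking lemma: 2 * 9 = 18.
A tree on 7 vertices has 6 edges. This graph has 9 edges (3 extra). Not a tree.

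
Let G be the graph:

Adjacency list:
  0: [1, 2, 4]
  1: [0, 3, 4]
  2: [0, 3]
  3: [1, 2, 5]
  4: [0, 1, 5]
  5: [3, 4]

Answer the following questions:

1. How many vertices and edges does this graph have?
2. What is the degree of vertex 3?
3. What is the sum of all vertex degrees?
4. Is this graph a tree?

Count: 6 vertices, 8 edges.
Vertex 3 has neighbors [1, 2, 5], degree = 3.
Handshaking lemma: 2 * 8 = 16.
A tree on 6 vertices has 5 edges. This graph has 8 edges (3 extra). Not a tree.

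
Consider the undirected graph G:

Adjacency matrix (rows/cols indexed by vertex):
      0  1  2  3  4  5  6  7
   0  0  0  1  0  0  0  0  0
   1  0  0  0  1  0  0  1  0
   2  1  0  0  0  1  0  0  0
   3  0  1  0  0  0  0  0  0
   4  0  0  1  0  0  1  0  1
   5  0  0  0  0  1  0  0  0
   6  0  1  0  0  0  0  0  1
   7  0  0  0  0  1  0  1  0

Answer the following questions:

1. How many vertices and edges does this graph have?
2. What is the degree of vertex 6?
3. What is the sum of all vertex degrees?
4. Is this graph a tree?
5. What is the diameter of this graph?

Count: 8 vertices, 7 edges.
Vertex 6 has neighbors [1, 7], degree = 2.
Handshaking lemma: 2 * 7 = 14.
A graph is a tree iff it is connected and has exactly n-1 edges. This graph is connected (all 8 vertices in one component) and has 8-1 = 7 edges. It is a tree.
Diameter (longest shortest path) = 6.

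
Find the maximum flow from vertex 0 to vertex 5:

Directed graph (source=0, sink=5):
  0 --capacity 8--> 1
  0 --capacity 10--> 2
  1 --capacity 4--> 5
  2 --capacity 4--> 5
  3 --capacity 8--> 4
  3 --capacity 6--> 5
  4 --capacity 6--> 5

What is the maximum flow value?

Computing max flow:
  Flow on (0->1): 4/8
  Flow on (0->2): 4/10
  Flow on (1->5): 4/4
  Flow on (2->5): 4/4
Maximum flow = 8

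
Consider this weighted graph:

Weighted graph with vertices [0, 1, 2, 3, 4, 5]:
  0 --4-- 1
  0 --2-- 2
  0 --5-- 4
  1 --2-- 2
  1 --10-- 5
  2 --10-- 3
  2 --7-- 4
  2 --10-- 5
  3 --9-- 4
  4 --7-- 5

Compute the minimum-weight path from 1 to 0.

Using Dijkstra's algorithm from vertex 1:
Shortest path: 1 -> 0
Total weight: 4 = 4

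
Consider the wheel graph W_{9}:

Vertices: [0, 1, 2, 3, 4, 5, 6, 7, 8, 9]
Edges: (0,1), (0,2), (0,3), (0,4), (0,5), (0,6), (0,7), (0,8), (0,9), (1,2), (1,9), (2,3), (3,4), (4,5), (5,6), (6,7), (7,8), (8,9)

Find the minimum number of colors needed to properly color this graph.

W_{9} = C_{9} plus a hub adjacent to every cycle vertex.
The outer cycle needs 3 colors (odd cycle); the hub is adjacent to all of them so needs a fresh color.
Chromatic number = 3 + 1 = 4.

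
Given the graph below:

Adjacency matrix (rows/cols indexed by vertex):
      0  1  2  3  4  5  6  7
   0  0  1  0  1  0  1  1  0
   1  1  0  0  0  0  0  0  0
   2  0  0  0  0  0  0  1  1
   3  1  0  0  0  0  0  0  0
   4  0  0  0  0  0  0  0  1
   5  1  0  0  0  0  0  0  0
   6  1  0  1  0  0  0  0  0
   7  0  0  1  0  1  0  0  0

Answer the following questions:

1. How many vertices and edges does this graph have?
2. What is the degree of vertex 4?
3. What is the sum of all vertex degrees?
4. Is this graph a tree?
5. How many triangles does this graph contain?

Count: 8 vertices, 7 edges.
Vertex 4 has neighbors [7], degree = 1.
Handshaking lemma: 2 * 7 = 14.
A graph is a tree iff it is connected and has exactly n-1 edges. This graph is connected (all 8 vertices in one component) and has 8-1 = 7 edges. It is a tree.
Number of triangles = 0.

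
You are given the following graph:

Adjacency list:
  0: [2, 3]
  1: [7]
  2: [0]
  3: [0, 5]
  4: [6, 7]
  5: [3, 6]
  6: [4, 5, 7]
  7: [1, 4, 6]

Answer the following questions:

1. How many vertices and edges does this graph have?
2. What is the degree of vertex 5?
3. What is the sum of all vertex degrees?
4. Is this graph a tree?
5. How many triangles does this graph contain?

Count: 8 vertices, 8 edges.
Vertex 5 has neighbors [3, 6], degree = 2.
Handshaking lemma: 2 * 8 = 16.
A tree on 8 vertices has 7 edges. This graph has 8 edges (1 extra). Not a tree.
Number of triangles = 1.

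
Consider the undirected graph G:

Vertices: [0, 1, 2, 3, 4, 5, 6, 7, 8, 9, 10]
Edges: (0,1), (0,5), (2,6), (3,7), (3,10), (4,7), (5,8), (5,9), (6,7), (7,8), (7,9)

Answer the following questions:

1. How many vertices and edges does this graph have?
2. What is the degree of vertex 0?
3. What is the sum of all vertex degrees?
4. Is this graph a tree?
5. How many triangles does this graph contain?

Count: 11 vertices, 11 edges.
Vertex 0 has neighbors [1, 5], degree = 2.
Handshaking lemma: 2 * 11 = 22.
A tree on 11 vertices has 10 edges. This graph has 11 edges (1 extra). Not a tree.
Number of triangles = 0.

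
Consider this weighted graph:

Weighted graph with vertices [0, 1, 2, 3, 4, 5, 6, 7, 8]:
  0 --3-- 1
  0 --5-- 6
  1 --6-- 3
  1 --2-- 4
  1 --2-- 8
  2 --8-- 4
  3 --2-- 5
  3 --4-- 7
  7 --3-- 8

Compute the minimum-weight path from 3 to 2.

Using Dijkstra's algorithm from vertex 3:
Shortest path: 3 -> 1 -> 4 -> 2
Total weight: 6 + 2 + 8 = 16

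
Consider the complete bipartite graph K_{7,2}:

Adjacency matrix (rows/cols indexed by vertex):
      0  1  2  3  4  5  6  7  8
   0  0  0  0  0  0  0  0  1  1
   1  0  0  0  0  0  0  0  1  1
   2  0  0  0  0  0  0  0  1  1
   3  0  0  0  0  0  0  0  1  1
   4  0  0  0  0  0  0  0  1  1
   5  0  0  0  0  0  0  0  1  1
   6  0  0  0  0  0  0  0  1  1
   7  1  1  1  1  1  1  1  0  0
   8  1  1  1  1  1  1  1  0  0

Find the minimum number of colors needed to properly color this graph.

K_{7,2} is bipartite: vertices split into two independent sets of size 7 and 2.
Color one set 0, the other 1. No adjacent vertices share a color.
Chromatic number = 2.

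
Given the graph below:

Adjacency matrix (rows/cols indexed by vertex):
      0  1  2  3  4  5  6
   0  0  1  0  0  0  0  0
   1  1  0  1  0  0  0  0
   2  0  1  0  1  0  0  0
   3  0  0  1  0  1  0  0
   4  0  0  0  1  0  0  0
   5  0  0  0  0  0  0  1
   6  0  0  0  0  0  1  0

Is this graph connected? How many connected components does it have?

Checking connectivity: the graph has 2 connected component(s).
Components: [[0, 1, 2, 3, 4], [5, 6]]. The graph is NOT connected.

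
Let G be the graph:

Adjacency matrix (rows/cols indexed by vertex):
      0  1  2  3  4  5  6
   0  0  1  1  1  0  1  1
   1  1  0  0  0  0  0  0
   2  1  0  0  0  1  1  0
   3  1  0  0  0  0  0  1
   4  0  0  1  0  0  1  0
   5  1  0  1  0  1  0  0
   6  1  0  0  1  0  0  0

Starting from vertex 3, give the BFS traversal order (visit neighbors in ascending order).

BFS from vertex 3 (neighbors processed in ascending order):
Visit order: 3, 0, 6, 1, 2, 5, 4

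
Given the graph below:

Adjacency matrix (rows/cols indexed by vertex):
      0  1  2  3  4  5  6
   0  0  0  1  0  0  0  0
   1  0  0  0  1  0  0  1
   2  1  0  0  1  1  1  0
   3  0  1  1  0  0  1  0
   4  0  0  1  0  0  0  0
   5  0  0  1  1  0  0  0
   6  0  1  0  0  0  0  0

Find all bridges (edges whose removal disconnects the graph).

A bridge is an edge whose removal increases the number of connected components.
Bridges found: (0,2), (1,3), (1,6), (2,4)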